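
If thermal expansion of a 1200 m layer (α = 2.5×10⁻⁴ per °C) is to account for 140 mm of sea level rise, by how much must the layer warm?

0.467 °C

ΔT = Δh/(αH) = 0.14 / (2.5×10⁻⁴ × 1200) ≈ 0.4667 °C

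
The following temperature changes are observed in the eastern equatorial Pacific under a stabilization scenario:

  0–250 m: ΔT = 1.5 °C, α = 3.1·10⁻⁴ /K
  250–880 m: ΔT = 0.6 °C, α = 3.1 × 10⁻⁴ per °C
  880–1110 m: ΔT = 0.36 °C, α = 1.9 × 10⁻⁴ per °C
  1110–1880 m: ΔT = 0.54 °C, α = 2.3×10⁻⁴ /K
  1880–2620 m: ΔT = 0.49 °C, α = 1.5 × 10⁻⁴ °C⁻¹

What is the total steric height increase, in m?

Layer 1: 1.5 × 3.1×10⁻⁴ × 250 = 0.11625 m
0.6 × 3.1×10⁻⁴ × 630 = 0.11718 m
880–1110 m: 230 × 0.36 × 1.9×10⁻⁴ = 0.015732 m
770 × 0.54 × 2.3×10⁻⁴ = 0.095634 m
1.5×10⁻⁴ × 0.49 × 740 = 0.05439 m
Δh = 0.11625 + 0.11718 + 0.015732 + 0.095634 + 0.05439 = 0.399186 m ≈ 0.40 m

Δh ≈ 0.40 m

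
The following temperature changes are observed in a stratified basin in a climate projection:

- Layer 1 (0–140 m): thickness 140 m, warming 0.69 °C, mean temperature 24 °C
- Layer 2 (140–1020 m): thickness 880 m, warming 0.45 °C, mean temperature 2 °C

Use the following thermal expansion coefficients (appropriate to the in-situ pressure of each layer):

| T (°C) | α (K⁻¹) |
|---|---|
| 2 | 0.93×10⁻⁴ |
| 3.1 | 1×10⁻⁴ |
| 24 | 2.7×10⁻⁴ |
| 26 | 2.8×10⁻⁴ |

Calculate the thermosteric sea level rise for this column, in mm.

Layer 1 at 24 °C → α = 2.7×10⁻⁴ K⁻¹
Layer 2 at 2 °C → α = 0.93×10⁻⁴ K⁻¹
Layer 1: 0.69 × 140 × 2.7×10⁻⁴ = 0.026082 m
Layer 2: 0.93×10⁻⁴ × 0.45 × 880 = 0.036828 m
Δh = 0.026082 + 0.036828 = 0.06291 m

62.9 mm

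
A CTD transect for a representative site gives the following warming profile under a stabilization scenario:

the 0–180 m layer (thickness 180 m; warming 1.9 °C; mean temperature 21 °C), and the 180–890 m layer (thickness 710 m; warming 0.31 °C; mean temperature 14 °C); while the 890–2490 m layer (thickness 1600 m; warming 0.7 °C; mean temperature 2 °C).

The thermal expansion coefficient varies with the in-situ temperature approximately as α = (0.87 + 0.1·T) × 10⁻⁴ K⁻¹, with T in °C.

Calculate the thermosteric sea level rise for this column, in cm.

Layer 1: α = (0.87 + 0.1×21)×10⁻⁴ = 2.97×10⁻⁴ K⁻¹
Layer 2: α = (0.87 + 0.1×14)×10⁻⁴ = 2.27×10⁻⁴ K⁻¹
Layer 3: α = (0.87 + 0.1×2)×10⁻⁴ = 1.07×10⁻⁴ K⁻¹
1.9 × 2.97×10⁻⁴ × 180 = 0.101574 m
Layer 2: 0.31 × 710 × 2.27×10⁻⁴ = 0.0499627 m
1.07×10⁻⁴ × 0.7 × 1600 = 0.11984 m
Δh = 0.101574 + 0.0499627 + 0.11984 = 0.2713767 m ≈ 27.1 cm

27.1 cm of thermosteric rise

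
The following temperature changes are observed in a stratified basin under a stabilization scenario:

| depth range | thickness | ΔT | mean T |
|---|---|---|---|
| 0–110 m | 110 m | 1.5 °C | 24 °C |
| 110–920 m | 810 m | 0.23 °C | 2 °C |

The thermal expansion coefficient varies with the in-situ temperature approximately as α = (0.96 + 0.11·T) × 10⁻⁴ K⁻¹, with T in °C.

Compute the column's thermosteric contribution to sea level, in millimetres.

Layer 1: α = (0.96 + 0.11×24)×10⁻⁴ = 3.6×10⁻⁴ K⁻¹
Layer 2: α = (0.96 + 0.11×2)×10⁻⁴ = 1.18×10⁻⁴ K⁻¹
0–110 m: 3.6×10⁻⁴ × 1.5 × 110 = 0.05940 m
110–920 m: 810 × 0.23 × 1.18×10⁻⁴ = 0.0219834 m
Δh = 0.05940 + 0.0219834 = 0.0813834 m

Δh ≈ 81 mm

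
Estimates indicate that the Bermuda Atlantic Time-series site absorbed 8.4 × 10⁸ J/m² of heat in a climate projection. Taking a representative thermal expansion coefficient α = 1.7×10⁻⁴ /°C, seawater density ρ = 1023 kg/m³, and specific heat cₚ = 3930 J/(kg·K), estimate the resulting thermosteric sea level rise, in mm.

Δh = αQ/(ρcₚ) = 1.7×10⁻⁴ × 8.4×10⁸ / (1023 × 3930) ≈ 0.035519 m

Δh ≈ 35.5 mm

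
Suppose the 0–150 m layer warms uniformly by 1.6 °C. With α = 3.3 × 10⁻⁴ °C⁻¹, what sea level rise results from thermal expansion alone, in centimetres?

about 7.92 cm

Δh = αΔT·H = 3.3×10⁻⁴ × 1.6 × 150 = 0.07920 m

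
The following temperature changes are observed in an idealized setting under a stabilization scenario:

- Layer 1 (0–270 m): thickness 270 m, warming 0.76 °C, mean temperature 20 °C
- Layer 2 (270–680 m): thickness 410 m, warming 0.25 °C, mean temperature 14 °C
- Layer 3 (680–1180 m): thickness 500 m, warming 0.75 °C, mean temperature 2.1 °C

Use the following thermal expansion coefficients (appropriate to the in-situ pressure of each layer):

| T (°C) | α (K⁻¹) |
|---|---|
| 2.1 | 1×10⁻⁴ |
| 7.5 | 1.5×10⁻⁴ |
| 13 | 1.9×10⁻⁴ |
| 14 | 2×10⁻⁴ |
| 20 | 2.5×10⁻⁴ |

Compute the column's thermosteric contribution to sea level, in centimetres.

11 cm of thermosteric rise

Layer 1 at 20 °C → α = 2.5×10⁻⁴ K⁻¹
Layer 2 at 14 °C → α = 2×10⁻⁴ K⁻¹
Layer 3 at 2.1 °C → α = 1×10⁻⁴ K⁻¹
Layer 1: 2.5×10⁻⁴ × 0.76 × 270 = 0.05130 m
2×10⁻⁴ × 410 × 0.25 = 0.02050 m
0.75 × 500 × 1×10⁻⁴ = 0.03750 m
Δh = 0.05130 + 0.02050 + 0.03750 = 0.10930 m ≈ 11 cm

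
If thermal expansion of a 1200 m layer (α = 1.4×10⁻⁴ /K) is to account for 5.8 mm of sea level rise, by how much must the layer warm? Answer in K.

about 0.0345 K

ΔT = Δh/(αH) = 0.0058 / (1.4×10⁻⁴ × 1200) ≈ 0.03452 K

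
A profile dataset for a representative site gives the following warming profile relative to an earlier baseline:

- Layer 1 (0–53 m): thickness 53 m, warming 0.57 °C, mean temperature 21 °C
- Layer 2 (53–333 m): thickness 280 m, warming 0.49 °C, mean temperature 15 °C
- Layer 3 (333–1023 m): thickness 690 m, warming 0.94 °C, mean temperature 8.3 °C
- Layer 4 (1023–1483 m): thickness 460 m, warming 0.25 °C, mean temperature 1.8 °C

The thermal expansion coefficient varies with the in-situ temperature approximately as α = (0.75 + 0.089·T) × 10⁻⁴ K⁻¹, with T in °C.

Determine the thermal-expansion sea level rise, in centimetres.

14.4 cm of thermosteric rise

Layer 1: α = (0.75 + 0.089×21)×10⁻⁴ = 2.619×10⁻⁴ K⁻¹
Layer 2: α = (0.75 + 0.089×15)×10⁻⁴ = 2.085×10⁻⁴ K⁻¹
Layer 3: α = (0.75 + 0.089×8.3)×10⁻⁴ = 1.4887×10⁻⁴ K⁻¹
Layer 4: α = (0.75 + 0.089×1.8)×10⁻⁴ = 0.9102×10⁻⁴ K⁻¹
0.57 × 53 × 2.619×10⁻⁴ = 0.007911999 m
2.085×10⁻⁴ × 280 × 0.49 = 0.0286062 m
0.94 × 1.4887×10⁻⁴ × 690 = 0.096557082 m
1023–1483 m: 460 × 0.9102×10⁻⁴ × 0.25 = 0.0104673 m
Δh = 0.007911999 + 0.0286062 + 0.096557082 + 0.0104673 = 0.143542581 m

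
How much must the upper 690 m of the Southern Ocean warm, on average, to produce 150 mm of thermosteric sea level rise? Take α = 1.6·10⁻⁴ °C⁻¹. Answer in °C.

ΔT ≈ 1.36 °C

ΔT = Δh/(αH) = 0.15 / (1.6×10⁻⁴ × 690) ≈ 1.359 °C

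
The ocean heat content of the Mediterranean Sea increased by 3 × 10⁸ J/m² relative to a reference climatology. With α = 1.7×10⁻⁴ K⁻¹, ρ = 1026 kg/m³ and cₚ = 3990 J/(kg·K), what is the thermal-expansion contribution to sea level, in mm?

12.5 mm

Δh = αQ/(ρcₚ) = 1.7×10⁻⁴ × 3×10⁸ / (1026 × 3990) ≈ 0.012458 m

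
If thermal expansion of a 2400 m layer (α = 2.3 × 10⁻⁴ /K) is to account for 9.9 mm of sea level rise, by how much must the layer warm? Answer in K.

ΔT = Δh/(αH) = 0.0099 / (2.3×10⁻⁴ × 2400) ≈ 0.01793 K

about 0.0179 K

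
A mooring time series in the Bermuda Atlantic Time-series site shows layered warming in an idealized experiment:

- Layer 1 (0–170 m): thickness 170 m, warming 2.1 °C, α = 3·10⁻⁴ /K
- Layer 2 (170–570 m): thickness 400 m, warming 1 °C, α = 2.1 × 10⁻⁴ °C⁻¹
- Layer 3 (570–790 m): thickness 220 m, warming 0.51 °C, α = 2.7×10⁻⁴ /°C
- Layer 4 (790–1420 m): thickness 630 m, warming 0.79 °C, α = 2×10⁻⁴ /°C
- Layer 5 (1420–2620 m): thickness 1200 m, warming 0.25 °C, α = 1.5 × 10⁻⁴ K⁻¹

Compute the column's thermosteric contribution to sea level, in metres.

Layer 1: 3×10⁻⁴ × 2.1 × 170 = 0.10710 m
Layer 2: 1 × 2.1×10⁻⁴ × 400 = 0.08400 m
Layer 3: 220 × 0.51 × 2.7×10⁻⁴ = 0.030294 m
Layer 4: 630 × 0.79 × 2×10⁻⁴ = 0.09954 m
1420–2620 m: 1.5×10⁻⁴ × 0.25 × 1200 = 0.04500 m
Δh = 0.10710 + 0.08400 + 0.030294 + 0.09954 + 0.04500 = 0.365934 m

Δh = 0.366 m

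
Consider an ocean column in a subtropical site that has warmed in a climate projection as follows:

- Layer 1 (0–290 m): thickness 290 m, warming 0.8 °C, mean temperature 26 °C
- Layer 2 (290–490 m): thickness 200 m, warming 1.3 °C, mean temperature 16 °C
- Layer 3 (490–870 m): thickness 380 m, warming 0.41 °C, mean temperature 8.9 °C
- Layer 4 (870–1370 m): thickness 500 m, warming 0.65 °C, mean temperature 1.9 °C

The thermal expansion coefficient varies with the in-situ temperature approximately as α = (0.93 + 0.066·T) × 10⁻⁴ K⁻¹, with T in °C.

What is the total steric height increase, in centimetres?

about 17.1 cm

Layer 1: α = (0.93 + 0.066×26)×10⁻⁴ = 2.646×10⁻⁴ K⁻¹
Layer 2: α = (0.93 + 0.066×16)×10⁻⁴ = 1.986×10⁻⁴ K⁻¹
Layer 3: α = (0.93 + 0.066×8.9)×10⁻⁴ = 1.5174×10⁻⁴ K⁻¹
Layer 4: α = (0.93 + 0.066×1.9)×10⁻⁴ = 1.0554×10⁻⁴ K⁻¹
Layer 1: 0.8 × 2.646×10⁻⁴ × 290 = 0.0613872 m
200 × 1.986×10⁻⁴ × 1.3 = 0.051636 m
490–870 m: 380 × 0.41 × 1.5174×10⁻⁴ = 0.023641092 m
Layer 4: 500 × 1.0554×10⁻⁴ × 0.65 = 0.0343005 m
Δh = 0.0613872 + 0.051636 + 0.023641092 + 0.0343005 = 0.170964792 m ≈ 17.1 cm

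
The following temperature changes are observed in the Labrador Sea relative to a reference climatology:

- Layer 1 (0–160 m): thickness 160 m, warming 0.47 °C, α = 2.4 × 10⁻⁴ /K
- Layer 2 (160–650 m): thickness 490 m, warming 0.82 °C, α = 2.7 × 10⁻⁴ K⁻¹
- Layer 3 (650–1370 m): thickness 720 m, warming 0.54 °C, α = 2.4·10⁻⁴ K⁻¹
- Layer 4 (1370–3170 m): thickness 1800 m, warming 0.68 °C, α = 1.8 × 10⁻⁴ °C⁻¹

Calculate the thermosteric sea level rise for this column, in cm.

0–160 m: 2.4×10⁻⁴ × 0.47 × 160 = 0.018048 m
160–650 m: 0.82 × 2.7×10⁻⁴ × 490 = 0.108486 m
650–1370 m: 720 × 2.4×10⁻⁴ × 0.54 = 0.093312 m
Layer 4: 0.68 × 1800 × 1.8×10⁻⁴ = 0.22032 m
Δh = 0.018048 + 0.108486 + 0.093312 + 0.22032 = 0.440166 m

44.0 cm of thermosteric rise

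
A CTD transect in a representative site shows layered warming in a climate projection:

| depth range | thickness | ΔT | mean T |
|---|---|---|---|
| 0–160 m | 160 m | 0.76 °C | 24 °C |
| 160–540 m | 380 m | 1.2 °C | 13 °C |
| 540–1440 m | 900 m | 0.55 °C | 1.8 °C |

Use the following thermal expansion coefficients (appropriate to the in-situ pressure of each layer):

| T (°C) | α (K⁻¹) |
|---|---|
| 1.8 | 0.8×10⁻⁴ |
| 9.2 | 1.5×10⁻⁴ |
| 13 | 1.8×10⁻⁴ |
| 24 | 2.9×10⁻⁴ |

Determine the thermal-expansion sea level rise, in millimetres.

Layer 1 at 24 °C → α = 2.9×10⁻⁴ K⁻¹
Layer 2 at 13 °C → α = 1.8×10⁻⁴ K⁻¹
Layer 3 at 1.8 °C → α = 0.8×10⁻⁴ K⁻¹
0–160 m: 160 × 0.76 × 2.9×10⁻⁴ = 0.035264 m
Layer 2: 1.8×10⁻⁴ × 380 × 1.2 = 0.08208 m
Layer 3: 0.8×10⁻⁴ × 900 × 0.55 = 0.03960 m
Δh = 0.035264 + 0.08208 + 0.03960 = 0.156944 m

Δh = 157 mm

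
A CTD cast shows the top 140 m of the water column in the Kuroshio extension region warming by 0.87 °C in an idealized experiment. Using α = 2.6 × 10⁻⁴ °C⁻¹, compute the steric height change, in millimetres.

Δh = αΔT·H = 2.6×10⁻⁴ × 0.87 × 140 = 0.031668 m

Δh ≈ 31.7 mm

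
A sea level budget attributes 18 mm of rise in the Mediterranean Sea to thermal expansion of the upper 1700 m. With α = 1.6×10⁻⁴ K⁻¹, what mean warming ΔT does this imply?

ΔT = Δh/(αH) = 0.018 / (1.6×10⁻⁴ × 1700) ≈ 0.06618 °C

ΔT ≈ 0.0662 °C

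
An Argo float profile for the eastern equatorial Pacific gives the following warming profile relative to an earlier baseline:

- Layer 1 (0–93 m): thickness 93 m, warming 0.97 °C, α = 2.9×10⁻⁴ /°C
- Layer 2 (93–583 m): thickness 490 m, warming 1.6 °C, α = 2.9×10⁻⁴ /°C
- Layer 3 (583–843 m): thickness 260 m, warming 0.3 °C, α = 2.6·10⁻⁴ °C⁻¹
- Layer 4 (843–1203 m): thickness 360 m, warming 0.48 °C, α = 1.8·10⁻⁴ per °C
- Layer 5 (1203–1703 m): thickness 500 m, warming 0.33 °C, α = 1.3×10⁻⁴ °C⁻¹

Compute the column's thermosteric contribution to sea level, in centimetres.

0–93 m: 0.97 × 2.9×10⁻⁴ × 93 = 0.0261609 m
2.9×10⁻⁴ × 1.6 × 490 = 0.22736 m
0.3 × 2.6×10⁻⁴ × 260 = 0.02028 m
Layer 4: 360 × 0.48 × 1.8×10⁻⁴ = 0.031104 m
1203–1703 m: 1.3×10⁻⁴ × 500 × 0.33 = 0.02145 m
Δh = 0.0261609 + 0.22736 + 0.02028 + 0.031104 + 0.02145 = 0.3263549 m ≈ 32.6 cm

32.6 cm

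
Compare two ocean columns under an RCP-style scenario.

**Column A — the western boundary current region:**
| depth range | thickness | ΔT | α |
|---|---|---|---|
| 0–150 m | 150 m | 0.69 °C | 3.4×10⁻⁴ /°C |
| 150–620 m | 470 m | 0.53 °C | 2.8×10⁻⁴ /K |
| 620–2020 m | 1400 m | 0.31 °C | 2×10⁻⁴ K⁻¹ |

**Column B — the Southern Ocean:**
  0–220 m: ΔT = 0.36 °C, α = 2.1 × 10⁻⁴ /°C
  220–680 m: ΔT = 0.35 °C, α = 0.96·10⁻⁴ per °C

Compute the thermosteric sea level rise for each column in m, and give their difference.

A: 0.19 m; B: 0.032 m; difference 0.16 m

A Layer 1: 3.4×10⁻⁴ × 150 × 0.69 = 0.03519 m
A Layer 2: 0.53 × 470 × 2.8×10⁻⁴ = 0.069748 m
A 0.31 × 2×10⁻⁴ × 1400 = 0.08680 m
A total: 0.191738 m
B Layer 1: 220 × 2.1×10⁻⁴ × 0.36 = 0.016632 m
B Layer 2: 460 × 0.96×10⁻⁴ × 0.35 = 0.015456 m
B total: 0.032088 m
Difference: 0.191738 − 0.032088 = 0.15965 m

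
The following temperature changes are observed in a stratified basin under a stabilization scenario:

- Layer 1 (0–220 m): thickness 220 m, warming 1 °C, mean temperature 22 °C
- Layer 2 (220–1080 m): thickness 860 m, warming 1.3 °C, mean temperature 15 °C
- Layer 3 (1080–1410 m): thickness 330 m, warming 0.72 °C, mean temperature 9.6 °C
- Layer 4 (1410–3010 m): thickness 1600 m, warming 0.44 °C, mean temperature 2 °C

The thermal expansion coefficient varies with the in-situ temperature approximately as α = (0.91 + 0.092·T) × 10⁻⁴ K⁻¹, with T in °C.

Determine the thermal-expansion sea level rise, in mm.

Layer 1: α = (0.91 + 0.092×22)×10⁻⁴ = 2.934×10⁻⁴ K⁻¹
Layer 2: α = (0.91 + 0.092×15)×10⁻⁴ = 2.29×10⁻⁴ K⁻¹
Layer 3: α = (0.91 + 0.092×9.6)×10⁻⁴ = 1.7932×10⁻⁴ K⁻¹
Layer 4: α = (0.91 + 0.092×2)×10⁻⁴ = 1.094×10⁻⁴ K⁻¹
Layer 1: 1 × 220 × 2.934×10⁻⁴ = 0.064548 m
Layer 2: 2.29×10⁻⁴ × 1.3 × 860 = 0.256022 m
330 × 1.7932×10⁻⁴ × 0.72 = 0.042606432 m
1600 × 0.44 × 1.094×10⁻⁴ = 0.0770176 m
Δh = 0.064548 + 0.256022 + 0.042606432 + 0.0770176 = 0.440194032 m

Δh ≈ 440 mm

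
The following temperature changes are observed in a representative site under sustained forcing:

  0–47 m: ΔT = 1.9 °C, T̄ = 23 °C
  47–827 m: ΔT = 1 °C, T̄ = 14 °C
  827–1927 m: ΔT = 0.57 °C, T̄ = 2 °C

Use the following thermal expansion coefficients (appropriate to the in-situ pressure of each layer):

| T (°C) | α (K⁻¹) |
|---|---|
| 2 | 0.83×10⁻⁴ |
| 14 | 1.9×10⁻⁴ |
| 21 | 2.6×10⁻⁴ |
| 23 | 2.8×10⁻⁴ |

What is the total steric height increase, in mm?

about 230 mm

Layer 1 at 23 °C → α = 2.8×10⁻⁴ K⁻¹
Layer 2 at 14 °C → α = 1.9×10⁻⁴ K⁻¹
Layer 3 at 2 °C → α = 0.83×10⁻⁴ K⁻¹
Layer 1: 47 × 1.9 × 2.8×10⁻⁴ = 0.025004 m
47–827 m: 1.9×10⁻⁴ × 1 × 780 = 0.14820 m
827–1927 m: 0.83×10⁻⁴ × 1100 × 0.57 = 0.052041 m
Δh = 0.025004 + 0.14820 + 0.052041 = 0.225245 m ≈ 230 mm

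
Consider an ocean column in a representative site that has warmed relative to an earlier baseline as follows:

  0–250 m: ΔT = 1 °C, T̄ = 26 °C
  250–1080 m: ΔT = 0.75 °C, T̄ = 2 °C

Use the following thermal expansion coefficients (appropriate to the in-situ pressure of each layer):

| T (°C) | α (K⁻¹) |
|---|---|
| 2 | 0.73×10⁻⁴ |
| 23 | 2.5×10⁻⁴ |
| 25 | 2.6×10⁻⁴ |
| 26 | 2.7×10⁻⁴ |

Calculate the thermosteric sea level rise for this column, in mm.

Layer 1 at 26 °C → α = 2.7×10⁻⁴ K⁻¹
Layer 2 at 2 °C → α = 0.73×10⁻⁴ K⁻¹
Layer 1: 1 × 250 × 2.7×10⁻⁴ = 0.06750 m
0.73×10⁻⁴ × 0.75 × 830 = 0.0454425 m
Δh = 0.06750 + 0.0454425 = 0.1129425 m ≈ 113 mm

113 mm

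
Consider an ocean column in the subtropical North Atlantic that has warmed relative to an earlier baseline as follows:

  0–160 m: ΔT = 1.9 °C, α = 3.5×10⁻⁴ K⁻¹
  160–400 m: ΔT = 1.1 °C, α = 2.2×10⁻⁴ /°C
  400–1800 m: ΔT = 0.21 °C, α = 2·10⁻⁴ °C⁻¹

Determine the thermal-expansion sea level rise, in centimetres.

160 × 3.5×10⁻⁴ × 1.9 = 0.10640 m
2.2×10⁻⁴ × 1.1 × 240 = 0.05808 m
400–1800 m: 1400 × 0.21 × 2×10⁻⁴ = 0.05880 m
Δh = 0.10640 + 0.05808 + 0.05880 = 0.22328 m

22.3 cm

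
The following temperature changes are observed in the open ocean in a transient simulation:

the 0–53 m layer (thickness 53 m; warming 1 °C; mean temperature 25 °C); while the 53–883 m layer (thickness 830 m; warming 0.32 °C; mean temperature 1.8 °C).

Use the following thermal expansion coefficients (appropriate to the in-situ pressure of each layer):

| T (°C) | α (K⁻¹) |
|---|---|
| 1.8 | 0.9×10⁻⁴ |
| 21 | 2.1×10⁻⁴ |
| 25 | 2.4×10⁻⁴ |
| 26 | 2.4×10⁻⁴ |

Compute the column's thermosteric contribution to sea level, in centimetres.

about 3.7 cm

Layer 1 at 25 °C → α = 2.4×10⁻⁴ K⁻¹
Layer 2 at 1.8 °C → α = 0.9×10⁻⁴ K⁻¹
1 × 2.4×10⁻⁴ × 53 = 0.01272 m
53–883 m: 0.32 × 830 × 0.9×10⁻⁴ = 0.023904 m
Δh = 0.01272 + 0.023904 = 0.036624 m ≈ 3.7 cm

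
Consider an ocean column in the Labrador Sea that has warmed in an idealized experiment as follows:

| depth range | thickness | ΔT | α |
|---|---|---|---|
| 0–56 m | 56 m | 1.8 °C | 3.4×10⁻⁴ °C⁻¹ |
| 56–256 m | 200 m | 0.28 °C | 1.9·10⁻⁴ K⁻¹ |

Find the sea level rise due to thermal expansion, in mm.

Layer 1: 56 × 3.4×10⁻⁴ × 1.8 = 0.034272 m
Layer 2: 1.9×10⁻⁴ × 0.28 × 200 = 0.01064 m
Δh = 0.034272 + 0.01064 = 0.044912 m

about 44.9 mm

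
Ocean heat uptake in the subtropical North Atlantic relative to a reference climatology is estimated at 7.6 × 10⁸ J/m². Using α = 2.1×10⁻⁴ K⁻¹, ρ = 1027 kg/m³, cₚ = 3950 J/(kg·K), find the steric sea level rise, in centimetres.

Δh = αQ/(ρcₚ) = 2.1×10⁻⁴ × 7.6×10⁸ / (1027 × 3950) ≈ 0.039343 m

Δh ≈ 3.9 cm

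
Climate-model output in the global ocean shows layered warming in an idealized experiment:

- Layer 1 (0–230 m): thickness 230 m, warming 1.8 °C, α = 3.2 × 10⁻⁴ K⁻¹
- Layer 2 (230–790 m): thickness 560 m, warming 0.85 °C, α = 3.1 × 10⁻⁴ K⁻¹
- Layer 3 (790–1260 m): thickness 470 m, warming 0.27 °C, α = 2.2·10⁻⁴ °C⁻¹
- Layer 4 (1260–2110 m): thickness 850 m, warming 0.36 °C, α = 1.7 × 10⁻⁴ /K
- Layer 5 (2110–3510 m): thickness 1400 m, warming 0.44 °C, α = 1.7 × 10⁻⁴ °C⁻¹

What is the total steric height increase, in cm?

46.5 cm

1.8 × 3.2×10⁻⁴ × 230 = 0.13248 m
Layer 2: 560 × 0.85 × 3.1×10⁻⁴ = 0.14756 m
0.27 × 2.2×10⁻⁴ × 470 = 0.027918 m
Layer 4: 850 × 0.36 × 1.7×10⁻⁴ = 0.05202 m
Layer 5: 0.44 × 1.7×10⁻⁴ × 1400 = 0.10472 m
Δh = 0.13248 + 0.14756 + 0.027918 + 0.05202 + 0.10472 = 0.464698 m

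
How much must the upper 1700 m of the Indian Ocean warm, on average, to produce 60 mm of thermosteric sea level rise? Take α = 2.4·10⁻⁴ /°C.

about 0.15 °C

ΔT = Δh/(αH) = 0.06 / (2.4×10⁻⁴ × 1700) ≈ 0.1471 °C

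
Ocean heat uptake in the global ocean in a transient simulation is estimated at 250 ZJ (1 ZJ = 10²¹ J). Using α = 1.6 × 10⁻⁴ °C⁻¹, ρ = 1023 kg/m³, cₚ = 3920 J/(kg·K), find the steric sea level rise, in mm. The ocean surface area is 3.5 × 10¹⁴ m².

Δh = 28.5 mm

Per unit area: Q = 250×10²¹ / (3.5×10¹⁴) ≈ 7.143×10⁸ J/m²
Δh = αQ/(ρcₚ) = 1.6×10⁻⁴ × 7.143×10⁸ / (1023 × 3920) ≈ 0.02850 m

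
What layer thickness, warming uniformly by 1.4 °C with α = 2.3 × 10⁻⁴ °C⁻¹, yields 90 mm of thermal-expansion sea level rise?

H = Δh/(αΔT) = 0.09 / (2.3×10⁻⁴ × 1.4) ≈ 279.5 m

about 280 m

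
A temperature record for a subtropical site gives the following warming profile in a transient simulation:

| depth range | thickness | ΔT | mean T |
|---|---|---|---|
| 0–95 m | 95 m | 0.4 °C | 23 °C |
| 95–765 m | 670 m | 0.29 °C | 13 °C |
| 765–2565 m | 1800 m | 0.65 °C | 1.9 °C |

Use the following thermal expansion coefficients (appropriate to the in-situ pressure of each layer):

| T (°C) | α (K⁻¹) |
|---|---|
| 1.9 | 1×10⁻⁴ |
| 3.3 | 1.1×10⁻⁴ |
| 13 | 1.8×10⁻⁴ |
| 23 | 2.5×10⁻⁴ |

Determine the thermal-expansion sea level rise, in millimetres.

Layer 1 at 23 °C → α = 2.5×10⁻⁴ K⁻¹
Layer 2 at 13 °C → α = 1.8×10⁻⁴ K⁻¹
Layer 3 at 1.9 °C → α = 1×10⁻⁴ K⁻¹
0–95 m: 2.5×10⁻⁴ × 95 × 0.4 = 0.00950 m
670 × 1.8×10⁻⁴ × 0.29 = 0.034974 m
Layer 3: 1×10⁻⁴ × 1800 × 0.65 = 0.11700 m
Δh = 0.00950 + 0.034974 + 0.11700 = 0.161474 m

Δh = 160 mm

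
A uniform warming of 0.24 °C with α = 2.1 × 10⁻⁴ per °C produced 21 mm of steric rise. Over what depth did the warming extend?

H ≈ 420 m

H = Δh/(αΔT) = 0.021 / (2.1×10⁻⁴ × 0.24) ≈ 416.7 m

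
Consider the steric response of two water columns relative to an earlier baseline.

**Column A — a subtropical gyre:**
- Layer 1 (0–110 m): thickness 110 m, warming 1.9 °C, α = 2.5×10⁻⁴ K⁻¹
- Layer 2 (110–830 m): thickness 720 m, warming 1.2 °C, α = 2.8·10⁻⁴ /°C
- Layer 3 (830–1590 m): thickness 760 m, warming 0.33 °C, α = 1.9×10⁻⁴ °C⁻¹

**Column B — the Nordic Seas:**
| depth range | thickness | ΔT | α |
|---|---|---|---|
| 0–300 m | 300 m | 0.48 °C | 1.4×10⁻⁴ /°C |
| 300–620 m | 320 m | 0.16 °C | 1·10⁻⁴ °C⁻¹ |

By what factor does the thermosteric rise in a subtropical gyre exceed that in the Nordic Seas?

A Layer 1: 1.9 × 2.5×10⁻⁴ × 110 = 0.05225 m
A 1.2 × 720 × 2.8×10⁻⁴ = 0.24192 m
A 830–1590 m: 0.33 × 760 × 1.9×10⁻⁴ = 0.047652 m
A total: 0.341822 m
B 0.48 × 300 × 1.4×10⁻⁴ = 0.02016 m
B 1×10⁻⁴ × 320 × 0.16 = 0.00512 m
B total: 0.02528 m
Ratio: 0.341822 / 0.02528 ≈ 13.52

a factor of 13.5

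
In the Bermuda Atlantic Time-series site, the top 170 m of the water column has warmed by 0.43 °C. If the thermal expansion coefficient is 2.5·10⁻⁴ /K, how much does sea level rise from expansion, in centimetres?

Δh = 1.83 cm

Δh = αΔT·H = 2.5×10⁻⁴ × 0.43 × 170 = 0.018275 m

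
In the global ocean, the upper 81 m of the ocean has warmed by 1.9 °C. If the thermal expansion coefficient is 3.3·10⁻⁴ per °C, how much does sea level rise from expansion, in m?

Δh = 0.0508 m

Δh = αΔT·H = 3.3×10⁻⁴ × 1.9 × 81 = 0.050787 m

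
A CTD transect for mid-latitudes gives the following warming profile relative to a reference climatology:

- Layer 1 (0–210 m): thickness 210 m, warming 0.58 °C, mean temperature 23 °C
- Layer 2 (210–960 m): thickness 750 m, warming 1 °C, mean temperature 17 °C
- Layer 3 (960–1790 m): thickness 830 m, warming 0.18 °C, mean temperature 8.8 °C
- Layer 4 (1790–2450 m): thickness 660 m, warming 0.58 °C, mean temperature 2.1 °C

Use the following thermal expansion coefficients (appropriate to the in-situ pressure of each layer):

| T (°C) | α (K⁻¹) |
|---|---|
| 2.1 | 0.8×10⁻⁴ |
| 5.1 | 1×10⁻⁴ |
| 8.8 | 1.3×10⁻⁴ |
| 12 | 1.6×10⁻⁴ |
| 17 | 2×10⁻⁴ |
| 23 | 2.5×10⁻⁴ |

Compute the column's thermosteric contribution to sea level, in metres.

Layer 1 at 23 °C → α = 2.5×10⁻⁴ K⁻¹
Layer 2 at 17 °C → α = 2×10⁻⁴ K⁻¹
Layer 3 at 8.8 °C → α = 1.3×10⁻⁴ K⁻¹
Layer 4 at 2.1 °C → α = 0.8×10⁻⁴ K⁻¹
0–210 m: 2.5×10⁻⁴ × 210 × 0.58 = 0.03045 m
Layer 2: 750 × 1 × 2×10⁻⁴ = 0.15000 m
960–1790 m: 830 × 0.18 × 1.3×10⁻⁴ = 0.019422 m
Layer 4: 0.58 × 660 × 0.8×10⁻⁴ = 0.030624 m
Δh = 0.03045 + 0.15000 + 0.019422 + 0.030624 = 0.230496 m

Δh = 0.230 m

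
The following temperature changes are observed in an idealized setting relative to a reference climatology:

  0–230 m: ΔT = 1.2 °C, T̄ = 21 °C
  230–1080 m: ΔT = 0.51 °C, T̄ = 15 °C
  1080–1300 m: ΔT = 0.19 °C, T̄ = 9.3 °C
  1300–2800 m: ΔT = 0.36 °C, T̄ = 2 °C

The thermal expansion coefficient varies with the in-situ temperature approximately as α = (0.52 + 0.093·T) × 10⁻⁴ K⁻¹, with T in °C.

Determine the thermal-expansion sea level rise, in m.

Layer 1: α = (0.52 + 0.093×21)×10⁻⁴ = 2.473×10⁻⁴ K⁻¹
Layer 2: α = (0.52 + 0.093×15)×10⁻⁴ = 1.915×10⁻⁴ K⁻¹
Layer 3: α = (0.52 + 0.093×9.3)×10⁻⁴ = 1.3849×10⁻⁴ K⁻¹
Layer 4: α = (0.52 + 0.093×2)×10⁻⁴ = 0.706×10⁻⁴ K⁻¹
1.2 × 2.473×10⁻⁴ × 230 = 0.0682548 m
0.51 × 850 × 1.915×10⁻⁴ = 0.08301525 m
Layer 3: 220 × 1.3849×10⁻⁴ × 0.19 = 0.005788882 m
Layer 4: 0.706×10⁻⁴ × 1500 × 0.36 = 0.038124 m
Δh = 0.0682548 + 0.08301525 + 0.005788882 + 0.038124 = 0.195182932 m ≈ 0.20 m

Δh = 0.20 m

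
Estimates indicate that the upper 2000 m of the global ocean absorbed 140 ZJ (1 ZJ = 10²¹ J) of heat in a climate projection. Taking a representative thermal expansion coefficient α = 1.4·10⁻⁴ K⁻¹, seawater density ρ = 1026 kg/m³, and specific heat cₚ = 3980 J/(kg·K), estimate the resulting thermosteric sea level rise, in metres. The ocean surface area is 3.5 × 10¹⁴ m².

about 0.0137 m

Per unit area: Q = 140×10²¹ / (3.5×10¹⁴) = 4×10⁸ J/m²
Δh = αQ/(ρcₚ) = 1.4×10⁻⁴ × 4×10⁸ / (1026 × 3980) ≈ 0.013714 m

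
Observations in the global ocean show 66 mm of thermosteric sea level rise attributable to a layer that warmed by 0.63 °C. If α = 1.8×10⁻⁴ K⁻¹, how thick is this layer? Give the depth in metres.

H = Δh/(αΔT) = 0.066 / (1.8×10⁻⁴ × 0.63) ≈ 582.0 m

582 m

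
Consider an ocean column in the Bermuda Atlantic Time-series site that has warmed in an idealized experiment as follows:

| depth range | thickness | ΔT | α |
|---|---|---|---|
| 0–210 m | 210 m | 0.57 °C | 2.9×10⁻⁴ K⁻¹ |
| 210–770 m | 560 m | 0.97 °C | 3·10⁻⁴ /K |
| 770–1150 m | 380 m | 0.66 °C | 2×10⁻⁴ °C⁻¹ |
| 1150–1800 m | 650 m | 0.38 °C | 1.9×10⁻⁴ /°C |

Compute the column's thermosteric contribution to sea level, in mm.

0–210 m: 210 × 0.57 × 2.9×10⁻⁴ = 0.034713 m
560 × 0.97 × 3×10⁻⁴ = 0.16296 m
380 × 0.66 × 2×10⁻⁴ = 0.05016 m
0.38 × 650 × 1.9×10⁻⁴ = 0.04693 m
Δh = 0.034713 + 0.16296 + 0.05016 + 0.04693 = 0.294763 m

Δh = 295 mm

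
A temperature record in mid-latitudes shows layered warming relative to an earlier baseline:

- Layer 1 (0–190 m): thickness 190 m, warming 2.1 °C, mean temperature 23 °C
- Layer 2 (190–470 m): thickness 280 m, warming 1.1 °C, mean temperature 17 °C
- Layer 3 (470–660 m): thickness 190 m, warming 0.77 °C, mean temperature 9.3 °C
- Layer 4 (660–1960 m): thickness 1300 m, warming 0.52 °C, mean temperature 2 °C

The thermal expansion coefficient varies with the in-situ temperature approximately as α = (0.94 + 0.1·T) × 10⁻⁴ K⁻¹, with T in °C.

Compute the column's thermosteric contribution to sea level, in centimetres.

Δh = 31.5 cm

Layer 1: α = (0.94 + 0.1×23)×10⁻⁴ = 3.24×10⁻⁴ K⁻¹
Layer 2: α = (0.94 + 0.1×17)×10⁻⁴ = 2.64×10⁻⁴ K⁻¹
Layer 3: α = (0.94 + 0.1×9.3)×10⁻⁴ = 1.87×10⁻⁴ K⁻¹
Layer 4: α = (0.94 + 0.1×2)×10⁻⁴ = 1.14×10⁻⁴ K⁻¹
Layer 1: 3.24×10⁻⁴ × 190 × 2.1 = 0.129276 m
Layer 2: 2.64×10⁻⁴ × 280 × 1.1 = 0.081312 m
Layer 3: 1.87×10⁻⁴ × 190 × 0.77 = 0.0273581 m
1.14×10⁻⁴ × 1300 × 0.52 = 0.077064 m
Δh = 0.129276 + 0.081312 + 0.0273581 + 0.077064 = 0.3150101 m ≈ 31.5 cm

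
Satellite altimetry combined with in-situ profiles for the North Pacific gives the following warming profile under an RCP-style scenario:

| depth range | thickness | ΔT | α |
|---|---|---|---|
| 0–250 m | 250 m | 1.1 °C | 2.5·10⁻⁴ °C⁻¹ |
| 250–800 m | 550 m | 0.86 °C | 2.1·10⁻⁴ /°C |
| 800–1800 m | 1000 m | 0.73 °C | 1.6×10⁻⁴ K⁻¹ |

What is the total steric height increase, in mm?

285 mm of thermosteric rise

1.1 × 250 × 2.5×10⁻⁴ = 0.06875 m
250–800 m: 0.86 × 2.1×10⁻⁴ × 550 = 0.09933 m
800–1800 m: 1.6×10⁻⁴ × 1000 × 0.73 = 0.11680 m
Δh = 0.06875 + 0.09933 + 0.11680 = 0.28488 m ≈ 285 mm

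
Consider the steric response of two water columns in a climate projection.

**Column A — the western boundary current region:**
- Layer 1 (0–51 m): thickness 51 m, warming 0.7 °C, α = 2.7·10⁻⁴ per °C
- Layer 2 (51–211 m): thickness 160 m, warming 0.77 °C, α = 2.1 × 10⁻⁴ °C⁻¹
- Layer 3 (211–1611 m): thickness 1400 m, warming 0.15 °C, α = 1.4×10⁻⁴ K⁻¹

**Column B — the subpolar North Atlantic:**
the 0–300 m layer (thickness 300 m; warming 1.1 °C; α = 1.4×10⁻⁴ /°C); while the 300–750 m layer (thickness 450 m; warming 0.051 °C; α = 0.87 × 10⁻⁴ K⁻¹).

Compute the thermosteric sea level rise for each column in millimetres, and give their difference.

Δh_A ≈ 65 mm, Δh_B ≈ 48 mm; difference ≈ 17 mm

A 0–51 m: 0.7 × 51 × 2.7×10⁻⁴ = 0.009639 m
A Layer 2: 160 × 2.1×10⁻⁴ × 0.77 = 0.025872 m
A 211–1611 m: 1400 × 1.4×10⁻⁴ × 0.15 = 0.02940 m
A total: 0.064911 m
B 0–300 m: 1.4×10⁻⁴ × 300 × 1.1 = 0.04620 m
B Layer 2: 0.87×10⁻⁴ × 450 × 0.051 = 0.00199665 m
B total: 0.04819665 m
Difference: 0.064911 − 0.04819665 = 0.01671435 m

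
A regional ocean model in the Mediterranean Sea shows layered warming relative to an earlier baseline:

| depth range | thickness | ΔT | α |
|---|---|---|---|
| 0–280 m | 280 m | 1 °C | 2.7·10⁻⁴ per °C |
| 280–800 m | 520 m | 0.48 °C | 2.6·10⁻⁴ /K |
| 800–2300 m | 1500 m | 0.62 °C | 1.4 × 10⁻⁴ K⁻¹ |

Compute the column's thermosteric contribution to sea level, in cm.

27 cm

Layer 1: 2.7×10⁻⁴ × 280 × 1 = 0.07560 m
0.48 × 520 × 2.6×10⁻⁴ = 0.064896 m
0.62 × 1500 × 1.4×10⁻⁴ = 0.13020 m
Δh = 0.07560 + 0.064896 + 0.13020 = 0.270696 m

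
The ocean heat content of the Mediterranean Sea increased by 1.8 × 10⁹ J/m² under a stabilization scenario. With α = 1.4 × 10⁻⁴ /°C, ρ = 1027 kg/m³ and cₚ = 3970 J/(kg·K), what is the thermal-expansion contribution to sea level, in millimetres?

Δh = αQ/(ρcₚ) = 1.4×10⁻⁴ × 1.8×10⁹ / (1027 × 3970) ≈ 0.061807 m

about 62 mm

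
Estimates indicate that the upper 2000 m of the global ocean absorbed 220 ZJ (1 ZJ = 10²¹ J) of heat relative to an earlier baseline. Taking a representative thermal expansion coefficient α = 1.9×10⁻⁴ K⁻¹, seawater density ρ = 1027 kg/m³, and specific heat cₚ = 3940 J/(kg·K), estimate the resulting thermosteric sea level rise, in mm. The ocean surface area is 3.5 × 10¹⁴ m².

29.5 mm of thermosteric rise

Per unit area: Q = 220×10²¹ / (3.5×10¹⁴) ≈ 6.286×10⁸ J/m²
Δh = αQ/(ρcₚ) = 1.9×10⁻⁴ × 6.286×10⁸ / (1027 × 3940) ≈ 0.029516 m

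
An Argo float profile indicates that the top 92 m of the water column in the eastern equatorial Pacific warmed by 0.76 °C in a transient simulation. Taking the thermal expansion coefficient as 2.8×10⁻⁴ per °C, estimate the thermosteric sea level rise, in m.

Δh = αΔT·H = 2.8×10⁻⁴ × 0.76 × 92 = 0.0195776 m

0.0196 m of thermosteric rise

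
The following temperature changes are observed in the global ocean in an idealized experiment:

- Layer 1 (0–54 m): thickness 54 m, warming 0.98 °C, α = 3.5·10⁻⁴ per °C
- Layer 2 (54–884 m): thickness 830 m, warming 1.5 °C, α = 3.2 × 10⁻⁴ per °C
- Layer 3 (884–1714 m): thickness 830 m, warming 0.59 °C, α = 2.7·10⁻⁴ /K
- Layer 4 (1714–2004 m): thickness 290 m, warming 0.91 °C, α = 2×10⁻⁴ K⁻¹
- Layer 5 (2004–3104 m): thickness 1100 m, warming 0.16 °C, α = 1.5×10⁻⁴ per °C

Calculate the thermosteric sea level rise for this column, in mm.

0.98 × 54 × 3.5×10⁻⁴ = 0.018522 m
3.2×10⁻⁴ × 830 × 1.5 = 0.39840 m
884–1714 m: 0.59 × 2.7×10⁻⁴ × 830 = 0.132219 m
1714–2004 m: 2×10⁻⁴ × 290 × 0.91 = 0.05278 m
0.16 × 1.5×10⁻⁴ × 1100 = 0.02640 m
Δh = 0.018522 + 0.39840 + 0.132219 + 0.05278 + 0.02640 = 0.628321 m

Δh ≈ 628 mm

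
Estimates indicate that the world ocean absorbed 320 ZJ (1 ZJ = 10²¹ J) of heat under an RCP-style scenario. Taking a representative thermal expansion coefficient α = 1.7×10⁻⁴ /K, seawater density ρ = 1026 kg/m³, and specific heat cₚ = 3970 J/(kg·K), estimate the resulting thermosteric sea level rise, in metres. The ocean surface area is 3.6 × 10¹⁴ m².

Δh ≈ 0.037 m

Per unit area: Q = 320×10²¹ / (3.6×10¹⁴) ≈ 8.889×10⁸ J/m²
Δh = αQ/(ρcₚ) = 1.7×10⁻⁴ × 8.889×10⁸ / (1026 × 3970) ≈ 0.037099 m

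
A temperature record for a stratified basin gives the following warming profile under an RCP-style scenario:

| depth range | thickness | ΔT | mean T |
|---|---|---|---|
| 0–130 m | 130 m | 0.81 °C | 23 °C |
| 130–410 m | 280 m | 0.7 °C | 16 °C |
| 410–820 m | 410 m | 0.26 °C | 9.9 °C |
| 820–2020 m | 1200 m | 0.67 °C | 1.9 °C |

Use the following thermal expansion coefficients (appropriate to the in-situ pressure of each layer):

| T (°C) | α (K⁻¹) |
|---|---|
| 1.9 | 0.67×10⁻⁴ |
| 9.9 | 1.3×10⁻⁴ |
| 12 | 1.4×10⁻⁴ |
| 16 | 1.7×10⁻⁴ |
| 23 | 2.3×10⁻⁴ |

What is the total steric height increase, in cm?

12.5 cm of thermosteric rise

Layer 1 at 23 °C → α = 2.3×10⁻⁴ K⁻¹
Layer 2 at 16 °C → α = 1.7×10⁻⁴ K⁻¹
Layer 3 at 9.9 °C → α = 1.3×10⁻⁴ K⁻¹
Layer 4 at 1.9 °C → α = 0.67×10⁻⁴ K⁻¹
130 × 0.81 × 2.3×10⁻⁴ = 0.024219 m
Layer 2: 0.7 × 1.7×10⁻⁴ × 280 = 0.03332 m
0.26 × 1.3×10⁻⁴ × 410 = 0.013858 m
820–2020 m: 1200 × 0.67 × 0.67×10⁻⁴ = 0.053868 m
Δh = 0.024219 + 0.03332 + 0.013858 + 0.053868 = 0.125265 m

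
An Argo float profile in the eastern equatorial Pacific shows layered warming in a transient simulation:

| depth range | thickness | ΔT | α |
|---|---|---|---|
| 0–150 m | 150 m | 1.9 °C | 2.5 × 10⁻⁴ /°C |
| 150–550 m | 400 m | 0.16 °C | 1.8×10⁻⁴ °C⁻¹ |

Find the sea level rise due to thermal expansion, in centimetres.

Δh ≈ 8.28 cm

1.9 × 2.5×10⁻⁴ × 150 = 0.07125 m
Layer 2: 0.16 × 400 × 1.8×10⁻⁴ = 0.01152 m
Δh = 0.07125 + 0.01152 = 0.08277 m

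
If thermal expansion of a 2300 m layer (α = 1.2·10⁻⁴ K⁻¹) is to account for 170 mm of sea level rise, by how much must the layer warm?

ΔT = Δh/(αH) = 0.17 / (1.2×10⁻⁴ × 2300) ≈ 0.6159 °C

0.62 °C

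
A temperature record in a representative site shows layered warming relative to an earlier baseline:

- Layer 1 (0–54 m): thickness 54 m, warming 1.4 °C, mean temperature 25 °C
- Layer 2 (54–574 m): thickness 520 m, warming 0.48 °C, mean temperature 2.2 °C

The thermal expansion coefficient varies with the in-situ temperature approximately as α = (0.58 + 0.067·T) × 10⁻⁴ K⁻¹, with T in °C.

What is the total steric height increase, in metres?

Layer 1: α = (0.58 + 0.067×25)×10⁻⁴ = 2.255×10⁻⁴ K⁻¹
Layer 2: α = (0.58 + 0.067×2.2)×10⁻⁴ = 0.7274×10⁻⁴ K⁻¹
0–54 m: 1.4 × 54 × 2.255×10⁻⁴ = 0.0170478 m
0.48 × 520 × 0.7274×10⁻⁴ = 0.018155904 m
Δh = 0.0170478 + 0.018155904 = 0.035203704 m

0.0352 m of thermosteric rise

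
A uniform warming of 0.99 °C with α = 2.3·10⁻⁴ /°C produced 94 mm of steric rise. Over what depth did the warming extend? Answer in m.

H = Δh/(αΔT) = 0.094 / (2.3×10⁻⁴ × 0.99) ≈ 412.8 m

413 m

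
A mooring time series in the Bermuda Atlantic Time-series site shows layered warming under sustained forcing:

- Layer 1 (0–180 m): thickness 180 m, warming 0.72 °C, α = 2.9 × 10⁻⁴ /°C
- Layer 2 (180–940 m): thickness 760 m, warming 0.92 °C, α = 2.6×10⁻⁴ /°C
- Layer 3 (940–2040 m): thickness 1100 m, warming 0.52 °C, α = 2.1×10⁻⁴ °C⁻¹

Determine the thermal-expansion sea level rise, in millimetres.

0–180 m: 0.72 × 2.9×10⁻⁴ × 180 = 0.037584 m
180–940 m: 2.6×10⁻⁴ × 760 × 0.92 = 0.181792 m
940–2040 m: 2.1×10⁻⁴ × 0.52 × 1100 = 0.12012 m
Δh = 0.037584 + 0.181792 + 0.12012 = 0.339496 m ≈ 340 mm

340 mm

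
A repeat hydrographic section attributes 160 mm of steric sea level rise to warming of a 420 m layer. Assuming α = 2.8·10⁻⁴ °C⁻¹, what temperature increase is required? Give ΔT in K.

ΔT ≈ 1.4 K

ΔT = Δh/(αH) = 0.16 / (2.8×10⁻⁴ × 420) ≈ 1.361 K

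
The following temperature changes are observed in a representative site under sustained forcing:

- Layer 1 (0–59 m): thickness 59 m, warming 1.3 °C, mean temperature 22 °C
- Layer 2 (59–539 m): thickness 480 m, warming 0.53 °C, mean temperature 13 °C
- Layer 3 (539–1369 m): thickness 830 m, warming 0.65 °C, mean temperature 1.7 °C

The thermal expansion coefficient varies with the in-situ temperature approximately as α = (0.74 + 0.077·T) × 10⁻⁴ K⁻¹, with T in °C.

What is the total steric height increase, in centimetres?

Layer 1: α = (0.74 + 0.077×22)×10⁻⁴ = 2.434×10⁻⁴ K⁻¹
Layer 2: α = (0.74 + 0.077×13)×10⁻⁴ = 1.741×10⁻⁴ K⁻¹
Layer 3: α = (0.74 + 0.077×1.7)×10⁻⁴ = 0.8709×10⁻⁴ K⁻¹
Layer 1: 1.3 × 59 × 2.434×10⁻⁴ = 0.01866878 m
480 × 1.741×10⁻⁴ × 0.53 = 0.04429104 m
Layer 3: 0.8709×10⁻⁴ × 830 × 0.65 = 0.046985055 m
Δh = 0.01866878 + 0.04429104 + 0.046985055 = 0.109944875 m ≈ 11.0 cm

Δh ≈ 11.0 cm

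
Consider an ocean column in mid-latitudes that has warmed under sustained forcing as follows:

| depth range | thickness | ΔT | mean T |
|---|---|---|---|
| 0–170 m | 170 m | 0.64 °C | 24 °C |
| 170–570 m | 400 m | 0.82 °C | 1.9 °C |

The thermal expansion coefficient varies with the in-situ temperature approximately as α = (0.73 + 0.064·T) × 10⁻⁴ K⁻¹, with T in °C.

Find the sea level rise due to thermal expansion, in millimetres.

Layer 1: α = (0.73 + 0.064×24)×10⁻⁴ = 2.266×10⁻⁴ K⁻¹
Layer 2: α = (0.73 + 0.064×1.9)×10⁻⁴ = 0.8516×10⁻⁴ K⁻¹
Layer 1: 2.266×10⁻⁴ × 170 × 0.64 = 0.02465408 m
Layer 2: 0.82 × 0.8516×10⁻⁴ × 400 = 0.02793248 m
Δh = 0.02465408 + 0.02793248 = 0.05258656 m

52.6 mm of thermosteric rise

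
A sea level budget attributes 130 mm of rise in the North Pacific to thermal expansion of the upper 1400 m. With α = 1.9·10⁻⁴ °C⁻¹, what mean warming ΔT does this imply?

ΔT = Δh/(αH) = 0.13 / (1.9×10⁻⁴ × 1400) ≈ 0.4887 K

ΔT ≈ 0.489 K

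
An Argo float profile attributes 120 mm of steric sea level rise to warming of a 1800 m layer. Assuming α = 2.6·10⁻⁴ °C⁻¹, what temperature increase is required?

ΔT = Δh/(αH) = 0.12 / (2.6×10⁻⁴ × 1800) ≈ 0.2564 K

ΔT ≈ 0.26 K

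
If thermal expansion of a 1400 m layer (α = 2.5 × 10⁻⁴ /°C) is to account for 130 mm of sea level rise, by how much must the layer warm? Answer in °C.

about 0.371 °C

ΔT = Δh/(αH) = 0.13 / (2.5×10⁻⁴ × 1400) ≈ 0.3714 °C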